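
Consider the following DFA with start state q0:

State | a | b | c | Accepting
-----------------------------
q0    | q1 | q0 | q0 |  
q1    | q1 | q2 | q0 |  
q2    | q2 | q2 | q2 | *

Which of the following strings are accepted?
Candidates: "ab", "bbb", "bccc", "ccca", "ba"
"ab": q0 → q1 → q2; q2 is accepting → accepted
"bbb": q0 → q0 → q0 → q0; q0 is not accepting → rejected
"bccc": q0 → q0 → q0 → q0 → q0; q0 is not accepting → rejected
"ccca": q0 → q0 → q0 → q0 → q1; q1 is not accepting → rejected
"ba": q0 → q0 → q1; q1 is not accepting → rejected

Final answer: "ab"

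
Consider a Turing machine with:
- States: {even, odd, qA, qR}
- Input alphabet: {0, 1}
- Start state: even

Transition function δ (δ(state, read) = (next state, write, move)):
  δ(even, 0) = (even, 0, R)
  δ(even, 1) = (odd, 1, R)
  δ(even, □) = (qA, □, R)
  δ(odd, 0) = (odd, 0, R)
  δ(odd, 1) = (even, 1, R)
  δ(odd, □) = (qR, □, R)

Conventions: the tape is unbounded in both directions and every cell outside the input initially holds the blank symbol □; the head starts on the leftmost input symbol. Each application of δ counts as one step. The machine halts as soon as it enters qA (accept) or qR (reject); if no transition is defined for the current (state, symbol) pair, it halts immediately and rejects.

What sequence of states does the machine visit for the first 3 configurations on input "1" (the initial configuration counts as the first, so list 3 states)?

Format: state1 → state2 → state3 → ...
Step 0: [even]1 (head at position 0)
Step 1: δ(even, 1) = (odd, 1, R)  ⊢  1[odd]□ (head at position 1)
Step 2: δ(odd, □) = (qR, □, R)  ⊢  1□[qR]□ (head at position 2)
Reading off the states of these 3 configurations: even → odd → qR

Final answer: even → odd → qR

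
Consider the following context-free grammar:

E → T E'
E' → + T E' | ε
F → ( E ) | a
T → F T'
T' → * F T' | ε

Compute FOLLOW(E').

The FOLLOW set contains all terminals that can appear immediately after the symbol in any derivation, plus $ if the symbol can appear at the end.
Useful FIRST sets: FIRST(E') = {+, ε}, FIRST(T') = {*, ε} (both E' and T' are nullable).
FOLLOW(E): E is the start symbol → $; E appears in F → ( E ) followed by ')' → FOLLOW(E) = {), $}.
FOLLOW(E'): E' appears at the right end of E → T E' and of E' → + T E', so FOLLOW(E') ⊇ FOLLOW(E) (the second occurrence adds nothing new). FOLLOW(E') = {), $}.

Final answer: {$, )}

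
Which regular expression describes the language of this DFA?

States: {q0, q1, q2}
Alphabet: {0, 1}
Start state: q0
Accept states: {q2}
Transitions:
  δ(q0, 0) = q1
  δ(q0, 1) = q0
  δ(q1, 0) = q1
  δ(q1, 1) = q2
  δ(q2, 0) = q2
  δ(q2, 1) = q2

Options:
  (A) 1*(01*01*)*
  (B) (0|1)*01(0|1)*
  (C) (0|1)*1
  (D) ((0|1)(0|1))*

Testing sample strings against the DFA:
  '00' -> rejected
  '100' -> rejected
  '11110' -> rejected
  '10011' -> accepted
Checking each option for a counterexample:
  (A) 1*(01*01*)*: ε is rejected by the DFA but matches the regex → eliminated
  (B) (0|1)*01(0|1)*: agrees with the DFA on all strings of length ≤ 4
  (C) (0|1)*1: '1' is rejected by the DFA but matches the regex → eliminated
  (D) ((0|1)(0|1))*: ε is rejected by the DFA but matches the regex → eliminated
Only (B) (0|1)*01(0|1)* is consistent with the DFA.

Final answer: (B) (0|1)*01(0|1)*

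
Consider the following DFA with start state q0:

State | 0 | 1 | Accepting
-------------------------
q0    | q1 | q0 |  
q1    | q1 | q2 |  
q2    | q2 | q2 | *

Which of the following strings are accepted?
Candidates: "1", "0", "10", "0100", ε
"1": q0 → q0; q0 is not accepting → rejected
"0": q0 → q1; q1 is not accepting → rejected
"10": q0 → q0 → q1; q1 is not accepting → rejected
"0100": q0 → q1 → q2 → q2 → q2; q2 is accepting → accepted
ε: q0; q0 is not accepting → rejected

Final answer: "0100"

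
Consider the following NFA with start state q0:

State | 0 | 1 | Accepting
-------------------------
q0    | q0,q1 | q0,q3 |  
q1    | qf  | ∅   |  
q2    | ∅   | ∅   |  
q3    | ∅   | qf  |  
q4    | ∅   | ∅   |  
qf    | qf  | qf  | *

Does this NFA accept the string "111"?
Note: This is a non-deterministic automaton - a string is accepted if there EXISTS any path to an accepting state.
Track the set of states the NFA could be in: start {q0}
Read '1': {q0} → {q0, q3}
Read '1': {q0, q3} → {q0, q3, qf}
Read '1': {q0, q3, qf} → {q0, q3, qf}
Final set {q0, q3, qf} contains accepting state(s) {qf} → accepted.

Final answer: Yes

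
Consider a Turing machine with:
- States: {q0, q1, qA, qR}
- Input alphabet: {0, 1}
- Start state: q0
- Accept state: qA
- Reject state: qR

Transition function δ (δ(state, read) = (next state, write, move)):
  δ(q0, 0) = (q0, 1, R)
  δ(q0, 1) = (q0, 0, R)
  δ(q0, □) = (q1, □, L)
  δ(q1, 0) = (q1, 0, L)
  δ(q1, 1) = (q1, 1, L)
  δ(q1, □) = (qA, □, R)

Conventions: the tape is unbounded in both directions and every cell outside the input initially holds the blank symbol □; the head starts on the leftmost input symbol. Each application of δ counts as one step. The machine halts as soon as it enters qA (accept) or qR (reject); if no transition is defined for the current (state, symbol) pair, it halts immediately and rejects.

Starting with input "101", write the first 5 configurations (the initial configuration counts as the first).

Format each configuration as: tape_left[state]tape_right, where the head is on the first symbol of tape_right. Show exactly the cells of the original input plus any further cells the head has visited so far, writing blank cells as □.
Step 0: [q0]101 (head at position 0)
Step 1: δ(q0, 1) = (q0, 0, R)  ⊢  0[q0]01 (head at position 1)
Step 2: δ(q0, 0) = (q0, 1, R)  ⊢  01[q0]1 (head at position 2)
Step 3: δ(q0, 1) = (q0, 0, R)  ⊢  010[q0]□ (head at position 3)
Step 4: δ(q0, □) = (q1, □, L)  ⊢  01[q1]0□ (head at position 2)

Final answer: [q0]101 ⊢ 0[q0]01 ⊢ 01[q0]1 ⊢ 010[q0]□ ⊢ 01[q1]0□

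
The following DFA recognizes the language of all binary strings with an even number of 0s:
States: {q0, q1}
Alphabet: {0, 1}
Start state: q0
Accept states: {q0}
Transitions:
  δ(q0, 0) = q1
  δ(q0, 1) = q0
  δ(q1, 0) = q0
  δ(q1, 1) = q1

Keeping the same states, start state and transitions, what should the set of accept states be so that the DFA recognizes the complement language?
The DFA is complete (every state has a transition on every symbol), so the complement
is recognized by the same DFA with accepting and non-accepting states swapped.
Original accept states: {q0}
Complement accept states = All states - Original accept states
= {q0, q1} - {q0}
= {q1}
Complement language: strings with an ODD number of 0s

Final answer: {q1}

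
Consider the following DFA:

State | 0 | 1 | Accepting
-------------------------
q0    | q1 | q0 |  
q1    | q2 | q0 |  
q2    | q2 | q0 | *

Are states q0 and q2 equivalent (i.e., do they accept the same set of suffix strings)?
Try the suffix ε (the empty string).
From q0: q0 — not accepting.
From q2: q2 — accepting.
The two states disagree on this suffix, so they are not equivalent.

Final answer: No. Distinguishing string: ε (the empty string) - accepted from q2 but not from q0.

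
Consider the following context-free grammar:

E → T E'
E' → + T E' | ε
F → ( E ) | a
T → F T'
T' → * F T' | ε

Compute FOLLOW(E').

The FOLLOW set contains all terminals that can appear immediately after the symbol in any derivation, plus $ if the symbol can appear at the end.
Useful FIRST sets: FIRST(E') = {+, ε}, FIRST(T') = {*, ε} (both E' and T' are nullable).
FOLLOW(E): E is the start symbol → $; E appears in F → ( E ) followed by ')' → FOLLOW(E) = {), $}.
FOLLOW(E'): E' appears at the right end of E → T E' and of E' → + T E', so FOLLOW(E') ⊇ FOLLOW(E) (the second occurrence adds nothing new). FOLLOW(E') = {), $}.

Final answer: {$, )}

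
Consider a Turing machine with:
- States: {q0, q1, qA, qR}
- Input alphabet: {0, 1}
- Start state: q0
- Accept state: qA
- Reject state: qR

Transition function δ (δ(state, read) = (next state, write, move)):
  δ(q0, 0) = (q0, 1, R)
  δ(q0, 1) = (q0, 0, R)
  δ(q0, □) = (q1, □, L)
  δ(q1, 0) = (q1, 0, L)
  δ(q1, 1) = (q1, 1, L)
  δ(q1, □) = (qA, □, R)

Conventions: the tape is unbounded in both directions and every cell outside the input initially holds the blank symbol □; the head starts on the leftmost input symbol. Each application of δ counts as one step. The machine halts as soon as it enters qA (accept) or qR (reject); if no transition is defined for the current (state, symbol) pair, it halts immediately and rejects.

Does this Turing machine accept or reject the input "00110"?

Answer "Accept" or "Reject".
Step 0: [q0]00110 (head at position 0)
Step 1: δ(q0, 0) = (q0, 1, R)  ⊢  1[q0]0110 (head at position 1)
Step 2: δ(q0, 0) = (q0, 1, R)  ⊢  11[q0]110 (head at position 2)
Step 3: δ(q0, 1) = (q0, 0, R)  ⊢  110[q0]10 (head at position 3)
Step 4: δ(q0, 1) = (q0, 0, R)  ⊢  1100[q0]0 (head at position 4)
Step 5: δ(q0, 0) = (q0, 1, R)  ⊢  11001[q0]□ (head at position 5)
Step 6: δ(q0, □) = (q1, □, L)  ⊢  1100[q1]1□ (head at position 4)
Step 7: δ(q1, 1) = (q1, 1, L)  ⊢  110[q1]01□ (head at position 3)
Step 8: δ(q1, 0) = (q1, 0, L)  ⊢  11[q1]001□ (head at position 2)
Step 9: δ(q1, 0) = (q1, 0, L)  ⊢  1[q1]1001□ (head at position 1)
Step 10: δ(q1, 1) = (q1, 1, L)  ⊢  [q1]11001□ (head at position 0)
Step 11: δ(q1, 1) = (q1, 1, L)  ⊢  [q1]□11001□ (head at position -1)
Step 12: δ(q1, □) = (qA, □, R)  ⊢  □[qA]11001□ (head at position 0)
The machine is in qA, so it halts and accepts.

Final answer: Accept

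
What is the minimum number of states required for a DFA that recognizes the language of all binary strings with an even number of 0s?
Language: binary strings with an even number of 0s
Lower bound (Myhill–Nerode): the prefixes ε, 0 are pairwise distinguishable:
  ε vs 0: suffix ε distinguishes them (ε has zero 0s (accepted), 0 has one 0 (rejected))
So any DFA needs at least 2 states.
Upper bound: a DFA with 2 states exists (one state per class above).
Minimum states: 2

Final answer: 2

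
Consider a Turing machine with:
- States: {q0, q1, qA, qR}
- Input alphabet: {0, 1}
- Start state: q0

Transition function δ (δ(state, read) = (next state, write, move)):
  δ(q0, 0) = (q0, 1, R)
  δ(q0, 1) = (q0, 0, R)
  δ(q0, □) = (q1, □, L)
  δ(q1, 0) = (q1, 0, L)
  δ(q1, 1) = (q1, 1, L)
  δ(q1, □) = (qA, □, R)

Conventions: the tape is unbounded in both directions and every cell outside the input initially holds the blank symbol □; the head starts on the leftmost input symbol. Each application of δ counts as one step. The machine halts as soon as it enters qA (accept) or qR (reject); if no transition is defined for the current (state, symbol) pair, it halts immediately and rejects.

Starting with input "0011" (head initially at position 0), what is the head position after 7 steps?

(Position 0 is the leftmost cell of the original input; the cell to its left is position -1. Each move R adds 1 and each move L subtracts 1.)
Step 0: [q0]0011 (head at position 0)
Step 1: δ(q0, 0) = (q0, 1, R)  ⊢  1[q0]011 (head at position 1)
Step 2: δ(q0, 0) = (q0, 1, R)  ⊢  11[q0]11 (head at position 2)
Step 3: δ(q0, 1) = (q0, 0, R)  ⊢  110[q0]1 (head at position 3)
Step 4: δ(q0, 1) = (q0, 0, R)  ⊢  1100[q0]□ (head at position 4)
Step 5: δ(q0, □) = (q1, □, L)  ⊢  110[q1]0□ (head at position 3)
Step 6: δ(q1, 0) = (q1, 0, L)  ⊢  11[q1]00□ (head at position 2)
Step 7: δ(q1, 0) = (q1, 0, L)  ⊢  1[q1]100□ (head at position 1)
Head position after 7 steps: 1

Final answer: Position 1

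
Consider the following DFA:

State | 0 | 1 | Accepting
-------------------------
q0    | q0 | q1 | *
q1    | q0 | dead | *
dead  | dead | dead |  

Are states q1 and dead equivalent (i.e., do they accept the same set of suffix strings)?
Try the suffix ε (the empty string).
From q1: q1 — accepting.
From dead: dead — not accepting.
The two states disagree on this suffix, so they are not equivalent.

Final answer: No. Distinguishing string: ε (the empty string) - accepted from q1 but not from dead.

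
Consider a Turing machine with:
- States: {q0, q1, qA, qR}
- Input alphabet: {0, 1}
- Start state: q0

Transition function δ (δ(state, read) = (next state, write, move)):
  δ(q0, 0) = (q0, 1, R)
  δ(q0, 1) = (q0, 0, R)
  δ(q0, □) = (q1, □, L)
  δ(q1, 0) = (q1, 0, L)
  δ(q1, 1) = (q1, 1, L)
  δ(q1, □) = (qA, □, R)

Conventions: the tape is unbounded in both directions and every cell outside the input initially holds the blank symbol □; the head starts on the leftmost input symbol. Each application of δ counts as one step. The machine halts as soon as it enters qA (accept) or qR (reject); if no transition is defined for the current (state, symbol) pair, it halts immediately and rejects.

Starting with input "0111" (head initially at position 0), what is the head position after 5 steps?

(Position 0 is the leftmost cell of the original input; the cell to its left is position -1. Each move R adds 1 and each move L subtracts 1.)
Step 0: [q0]0111 (head at position 0)
Step 1: δ(q0, 0) = (q0, 1, R)  ⊢  1[q0]111 (head at position 1)
Step 2: δ(q0, 1) = (q0, 0, R)  ⊢  10[q0]11 (head at position 2)
Step 3: δ(q0, 1) = (q0, 0, R)  ⊢  100[q0]1 (head at position 3)
Step 4: δ(q0, 1) = (q0, 0, R)  ⊢  1000[q0]□ (head at position 4)
Step 5: δ(q0, □) = (q1, □, L)  ⊢  100[q1]0□ (head at position 3)
Head position after 5 steps: 3

Final answer: Position 3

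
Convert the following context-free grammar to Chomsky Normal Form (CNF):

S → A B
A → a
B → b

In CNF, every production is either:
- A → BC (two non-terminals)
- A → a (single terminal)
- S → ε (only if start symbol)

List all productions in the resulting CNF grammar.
The grammar has no ε-productions or unit productions to eliminate.
S → A B is already in CNF (two non-terminals) – keep it.
A → a is already in CNF (single terminal) – keep it.
B → b is already in CNF (single terminal) – keep it.
Resulting CNF grammar (3 productions): A → a; B → b; S → A B

Final answer: A → a; B → b; S → A B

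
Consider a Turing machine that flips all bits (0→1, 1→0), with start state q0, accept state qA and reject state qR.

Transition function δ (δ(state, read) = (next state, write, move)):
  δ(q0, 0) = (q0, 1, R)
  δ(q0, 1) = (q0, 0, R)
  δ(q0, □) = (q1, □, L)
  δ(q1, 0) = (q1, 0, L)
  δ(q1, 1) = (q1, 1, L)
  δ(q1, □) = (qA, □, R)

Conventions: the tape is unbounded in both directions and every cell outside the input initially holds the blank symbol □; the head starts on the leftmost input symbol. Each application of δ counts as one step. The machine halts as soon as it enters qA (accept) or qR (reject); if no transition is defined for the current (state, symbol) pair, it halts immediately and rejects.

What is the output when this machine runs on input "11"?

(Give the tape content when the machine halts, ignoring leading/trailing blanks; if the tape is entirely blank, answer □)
Step 0: [q0]11 (head at position 0)
Step 1: δ(q0, 1) = (q0, 0, R)  ⊢  0[q0]1 (head at position 1)
Step 2: δ(q0, 1) = (q0, 0, R)  ⊢  00[q0]□ (head at position 2)
Step 3: δ(q0, □) = (q1, □, L)  ⊢  0[q1]0□ (head at position 1)
Step 4: δ(q1, 0) = (q1, 0, L)  ⊢  [q1]00□ (head at position 0)
Step 5: δ(q1, 0) = (q1, 0, L)  ⊢  [q1]□00□ (head at position -1)
Step 6: δ(q1, □) = (qA, □, R)  ⊢  □[qA]00□ (head at position 0)
The machine is in qA, so it halts and accepts.
Tape content when halted (ignoring surrounding blanks): 00

Final answer: Output: 00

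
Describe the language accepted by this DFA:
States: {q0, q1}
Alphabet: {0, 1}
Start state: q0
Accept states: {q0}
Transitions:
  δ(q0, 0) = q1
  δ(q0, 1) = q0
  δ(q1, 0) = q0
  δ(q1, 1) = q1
Analyzing the DFA structure:
Start state: q0
Accept states: {q0}
Interpreting what each state remembers (checking against the transitions):
  q0: an even number of 0s has been read so far
  q1: an odd number of 0s has been read so far
  δ(q0, 0): in q0 (an even number of 0s has been read so far), after reading 0 we have: an odd number of 0s has been read so far → q1
  δ(q0, 1): in q0 (an even number of 0s has been read so far), after reading 1 we have: an even number of 0s has been read so far → q0
  δ(q1, 0): in q1 (an odd number of 0s has been read so far), after reading 0 we have: an even number of 0s has been read so far → q0
  δ(q1, 1): in q1 (an odd number of 0s has been read so far), after reading 1 we have: an odd number of 0s has been read so far → q1
A string is accepted iff it ends in {q0}, i.e. an even number of 0s has been read so far.
Language: All binary strings with an even number of 0s

Final answer: All binary strings with an even number of 0s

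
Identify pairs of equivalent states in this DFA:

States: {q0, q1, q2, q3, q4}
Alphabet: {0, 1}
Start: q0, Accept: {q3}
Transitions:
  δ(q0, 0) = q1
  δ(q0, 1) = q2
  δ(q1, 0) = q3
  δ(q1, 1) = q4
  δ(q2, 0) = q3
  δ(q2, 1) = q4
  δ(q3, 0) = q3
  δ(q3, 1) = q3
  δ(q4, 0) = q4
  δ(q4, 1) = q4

Using the table-filling algorithm:
Round 0 – mark pairs where exactly one state is accepting: (q0,q3), (q1,q3), (q2,q3), (q3,q4)
Round 1 – newly marked: (q0,q1) [on 0: q1 vs q3, already marked]; (q0,q2) [on 0: q1 vs q3, already marked]; (q1,q4) [on 0: q3 vs q4, already marked]; (q2,q4) [on 0: q3 vs q4, already marked]
Round 2 – newly marked: (q0,q4) [on 0: q1 vs q4, already marked]
No further pairs can be marked.
(q1, q2) unmarked: δ(q1,0)=q3, δ(q2,0)=q3; δ(q1,1)=q4, δ(q2,1)=q4 → equivalent
Equivalent pairs: (q1, q2)

Final answer: Equivalent pairs: (q1, q2)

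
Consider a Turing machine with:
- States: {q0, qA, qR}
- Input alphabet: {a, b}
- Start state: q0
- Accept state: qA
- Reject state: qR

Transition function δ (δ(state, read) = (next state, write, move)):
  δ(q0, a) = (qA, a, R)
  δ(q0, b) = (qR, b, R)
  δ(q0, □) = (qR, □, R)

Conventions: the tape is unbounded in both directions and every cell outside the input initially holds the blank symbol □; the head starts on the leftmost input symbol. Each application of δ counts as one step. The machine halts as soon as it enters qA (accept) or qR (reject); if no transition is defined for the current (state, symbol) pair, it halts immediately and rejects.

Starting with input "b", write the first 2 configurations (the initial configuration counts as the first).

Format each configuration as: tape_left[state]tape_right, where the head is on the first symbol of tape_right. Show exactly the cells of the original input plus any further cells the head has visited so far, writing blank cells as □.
Step 0: [q0]b (head at position 0)
Step 1: δ(q0, b) = (qR, b, R)  ⊢  b[qR]□ (head at position 1)

Final answer: [q0]b ⊢ b[qR]□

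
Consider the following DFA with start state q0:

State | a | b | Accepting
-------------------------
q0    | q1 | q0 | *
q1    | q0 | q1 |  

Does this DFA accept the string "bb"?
Start in q0.
Read 'b': q0 → q0
Read 'b': q0 → q0
Final state q0 is accepting, so the string is accepted.

Final answer: Yes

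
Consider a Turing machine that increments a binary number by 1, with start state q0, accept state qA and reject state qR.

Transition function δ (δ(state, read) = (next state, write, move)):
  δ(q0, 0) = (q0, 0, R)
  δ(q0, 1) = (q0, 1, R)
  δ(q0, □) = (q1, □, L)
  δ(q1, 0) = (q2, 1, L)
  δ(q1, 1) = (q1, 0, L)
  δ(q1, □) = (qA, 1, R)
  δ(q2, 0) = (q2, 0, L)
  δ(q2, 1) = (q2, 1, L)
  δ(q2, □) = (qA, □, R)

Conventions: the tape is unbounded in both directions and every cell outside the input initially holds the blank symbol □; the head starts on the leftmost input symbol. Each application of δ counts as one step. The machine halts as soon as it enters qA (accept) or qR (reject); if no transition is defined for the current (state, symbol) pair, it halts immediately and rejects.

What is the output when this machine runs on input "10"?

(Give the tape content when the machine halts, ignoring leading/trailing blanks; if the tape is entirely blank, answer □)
Step 0: [q0]10 (head at position 0)
Step 1: δ(q0, 1) = (q0, 1, R)  ⊢  1[q0]0 (head at position 1)
Step 2: δ(q0, 0) = (q0, 0, R)  ⊢  10[q0]□ (head at position 2)
Step 3: δ(q0, □) = (q1, □, L)  ⊢  1[q1]0□ (head at position 1)
Step 4: δ(q1, 0) = (q2, 1, L)  ⊢  [q2]11□ (head at position 0)
Step 5: δ(q2, 1) = (q2, 1, L)  ⊢  [q2]□11□ (head at position -1)
Step 6: δ(q2, □) = (qA, □, R)  ⊢  □[qA]11□ (head at position 0)
The machine is in qA, so it halts and accepts.
Tape content when halted (ignoring surrounding blanks): 11

Final answer: Output: 11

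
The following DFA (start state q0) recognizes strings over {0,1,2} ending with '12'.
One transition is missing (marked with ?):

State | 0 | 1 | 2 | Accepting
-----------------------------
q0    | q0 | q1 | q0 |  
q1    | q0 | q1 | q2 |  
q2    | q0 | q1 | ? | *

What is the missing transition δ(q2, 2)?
q0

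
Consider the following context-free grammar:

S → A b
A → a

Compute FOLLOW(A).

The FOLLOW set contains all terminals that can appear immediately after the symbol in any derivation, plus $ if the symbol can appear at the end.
A occurs only in S → A b, where it is immediately followed by the terminal b. So FOLLOW(A) = {b}.

Final answer: {b}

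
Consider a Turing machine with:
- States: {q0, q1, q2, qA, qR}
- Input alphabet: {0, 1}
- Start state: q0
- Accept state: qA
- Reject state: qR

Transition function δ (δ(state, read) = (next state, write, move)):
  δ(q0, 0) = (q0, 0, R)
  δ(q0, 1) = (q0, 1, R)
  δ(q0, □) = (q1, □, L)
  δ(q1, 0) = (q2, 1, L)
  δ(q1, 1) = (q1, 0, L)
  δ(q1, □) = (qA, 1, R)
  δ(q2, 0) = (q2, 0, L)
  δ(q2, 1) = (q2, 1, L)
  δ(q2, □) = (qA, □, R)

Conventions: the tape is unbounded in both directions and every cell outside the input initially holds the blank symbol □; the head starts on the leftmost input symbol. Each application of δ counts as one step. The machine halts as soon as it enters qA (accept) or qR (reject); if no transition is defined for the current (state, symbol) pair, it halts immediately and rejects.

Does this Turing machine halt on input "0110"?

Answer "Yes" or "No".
Step 0: [q0]0110 (head at position 0)
Step 1: δ(q0, 0) = (q0, 0, R)  ⊢  0[q0]110 (head at position 1)
Step 2: δ(q0, 1) = (q0, 1, R)  ⊢  01[q0]10 (head at position 2)
Step 3: δ(q0, 1) = (q0, 1, R)  ⊢  011[q0]0 (head at position 3)
Step 4: δ(q0, 0) = (q0, 0, R)  ⊢  0110[q0]□ (head at position 4)
Step 5: δ(q0, □) = (q1, □, L)  ⊢  011[q1]0□ (head at position 3)
Step 6: δ(q1, 0) = (q2, 1, L)  ⊢  01[q2]11□ (head at position 2)
Step 7: δ(q2, 1) = (q2, 1, L)  ⊢  0[q2]111□ (head at position 1)
Step 8: δ(q2, 1) = (q2, 1, L)  ⊢  [q2]0111□ (head at position 0)
Step 9: δ(q2, 0) = (q2, 0, L)  ⊢  [q2]□0111□ (head at position -1)
Step 10: δ(q2, □) = (qA, □, R)  ⊢  □[qA]0111□ (head at position 0)
The machine is in qA, so it halts and accepts.
It halts after 10 steps.

Final answer: Yes - halts after 10 steps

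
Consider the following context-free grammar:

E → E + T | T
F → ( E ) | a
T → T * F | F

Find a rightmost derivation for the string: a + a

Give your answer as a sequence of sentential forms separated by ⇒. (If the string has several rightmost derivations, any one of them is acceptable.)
Start with E.
Step 1: the rightmost non-terminal is E; apply E → E + T:  E + T
Step 2: the rightmost non-terminal is T; apply T → F:  E + F
Step 3: the rightmost non-terminal is F; apply F → a:  E + a
Step 4: the rightmost non-terminal is E; apply E → T:  T + a
Step 5: the rightmost non-terminal is T; apply T → F:  F + a
Step 6: the rightmost non-terminal is F; apply F → a:  a + a

Final answer: E ⇒ E + T ⇒ E + F ⇒ E + a ⇒ T + a ⇒ F + a ⇒ a + a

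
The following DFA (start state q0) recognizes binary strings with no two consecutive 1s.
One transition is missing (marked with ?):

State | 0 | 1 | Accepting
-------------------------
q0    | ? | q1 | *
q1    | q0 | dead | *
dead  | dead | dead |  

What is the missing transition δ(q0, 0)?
q0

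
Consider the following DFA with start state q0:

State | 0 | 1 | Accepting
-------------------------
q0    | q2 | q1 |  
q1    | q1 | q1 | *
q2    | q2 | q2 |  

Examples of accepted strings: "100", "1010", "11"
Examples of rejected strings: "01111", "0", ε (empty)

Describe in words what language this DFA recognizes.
non-empty binary strings starting with 1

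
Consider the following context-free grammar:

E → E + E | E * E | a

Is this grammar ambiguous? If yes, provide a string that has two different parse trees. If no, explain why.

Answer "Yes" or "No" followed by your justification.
Two different leftmost derivations of a + a * a:
  (1) E ⇒ E + E ⇒ a + E ⇒ a + E * E ⇒ a + a * E ⇒ a + a * a   (tree groups a + (a * a))
  (2) E ⇒ E * E ⇒ E + E * E ⇒ a + E * E ⇒ a + a * E ⇒ a + a * a   (tree groups (a + a) * a)
Two distinct leftmost derivations = two distinct parse trees, so the grammar is ambiguous.

Final answer: Yes - the string 'a + a * a' has two distinct leftmost derivations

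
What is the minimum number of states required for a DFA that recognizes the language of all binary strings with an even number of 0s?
Language: binary strings with an even number of 0s
Lower bound (Myhill–Nerode): the prefixes ε, 0 are pairwise distinguishable:
  ε vs 0: suffix ε distinguishes them (ε has zero 0s (accepted), 0 has one 0 (rejected))
So any DFA needs at least 2 states.
Upper bound: a DFA with 2 states exists (one state per class above).
Minimum states: 2

Final answer: 2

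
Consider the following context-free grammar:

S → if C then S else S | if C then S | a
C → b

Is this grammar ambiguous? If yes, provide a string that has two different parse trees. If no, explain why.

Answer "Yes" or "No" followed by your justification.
The 'dangling else' can attach to either if. Two leftmost derivations of  if b then if b then a else a:
  (1) S ⇒ if C then S else S ⇒ if b then S else S ⇒ if b then if C then S else S ⇒ if b then if b then S else S ⇒ if b then if b then a else S ⇒ if b then if b then a else a   (else belongs to the outer if)
  (2) S ⇒ if C then S ⇒ if b then S ⇒ if b then if C then S else S ⇒ if b then if b then S else S ⇒ if b then if b then a else S ⇒ if b then if b then a else a   (else belongs to the inner if)
Two distinct parse trees for the same string, so the grammar is ambiguous.

Final answer: Yes - the string 'if b then if b then a else a' has two distinct leftmost derivations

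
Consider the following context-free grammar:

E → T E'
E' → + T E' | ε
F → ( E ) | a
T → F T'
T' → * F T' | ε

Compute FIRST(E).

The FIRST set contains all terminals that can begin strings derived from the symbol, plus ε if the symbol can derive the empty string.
FIRST(F): F → ( E ) contributes '(' and F → a contributes 'a', so FIRST(F) = {(, a}. F is not nullable.
FIRST(T): T → F T' begins with F, and F is not nullable, so FIRST(T) = FIRST(F) = {(, a}.
FIRST(E): E → T E' begins with T, and T is not nullable, so FIRST(E) = FIRST(T) = {(, a}.

Final answer: {(, a}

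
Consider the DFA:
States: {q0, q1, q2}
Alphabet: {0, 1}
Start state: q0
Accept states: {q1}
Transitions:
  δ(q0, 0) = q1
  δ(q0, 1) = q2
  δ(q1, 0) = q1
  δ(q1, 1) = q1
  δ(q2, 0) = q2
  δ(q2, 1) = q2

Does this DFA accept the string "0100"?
Processing string "0100":
  q0 --0--> q1
  q1 --1--> q1
  q1 --0--> q1
  q1 --0--> q1
Final state: q1
Accept states: {q1}
q1 is an accept state, so the string is accepted.

Final answer: Yes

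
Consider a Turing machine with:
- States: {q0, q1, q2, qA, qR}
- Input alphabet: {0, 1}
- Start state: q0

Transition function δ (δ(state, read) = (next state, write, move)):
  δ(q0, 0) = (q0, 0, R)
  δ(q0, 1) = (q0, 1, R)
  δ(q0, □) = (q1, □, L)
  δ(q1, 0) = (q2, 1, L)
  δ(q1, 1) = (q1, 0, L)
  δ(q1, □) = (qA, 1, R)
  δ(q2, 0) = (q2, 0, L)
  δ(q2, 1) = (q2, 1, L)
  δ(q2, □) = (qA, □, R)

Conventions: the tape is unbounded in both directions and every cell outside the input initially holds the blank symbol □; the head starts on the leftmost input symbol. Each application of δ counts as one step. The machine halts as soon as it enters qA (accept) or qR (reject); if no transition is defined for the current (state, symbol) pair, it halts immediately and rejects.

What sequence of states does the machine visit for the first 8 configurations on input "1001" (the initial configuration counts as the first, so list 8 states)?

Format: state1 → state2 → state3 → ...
Step 0: [q0]1001 (head at position 0)
Step 1: δ(q0, 1) = (q0, 1, R)  ⊢  1[q0]001 (head at position 1)
Step 2: δ(q0, 0) = (q0, 0, R)  ⊢  10[q0]01 (head at position 2)
Step 3: δ(q0, 0) = (q0, 0, R)  ⊢  100[q0]1 (head at position 3)
Step 4: δ(q0, 1) = (q0, 1, R)  ⊢  1001[q0]□ (head at position 4)
Step 5: δ(q0, □) = (q1, □, L)  ⊢  100[q1]1□ (head at position 3)
Step 6: δ(q1, 1) = (q1, 0, L)  ⊢  10[q1]00□ (head at position 2)
Step 7: δ(q1, 0) = (q2, 1, L)  ⊢  1[q2]010□ (head at position 1)
Reading off the states of these 8 configurations: q0 → q0 → q0 → q0 → q0 → q1 → q1 → q2

Final answer: q0 → q0 → q0 → q0 → q0 → q1 → q1 → q2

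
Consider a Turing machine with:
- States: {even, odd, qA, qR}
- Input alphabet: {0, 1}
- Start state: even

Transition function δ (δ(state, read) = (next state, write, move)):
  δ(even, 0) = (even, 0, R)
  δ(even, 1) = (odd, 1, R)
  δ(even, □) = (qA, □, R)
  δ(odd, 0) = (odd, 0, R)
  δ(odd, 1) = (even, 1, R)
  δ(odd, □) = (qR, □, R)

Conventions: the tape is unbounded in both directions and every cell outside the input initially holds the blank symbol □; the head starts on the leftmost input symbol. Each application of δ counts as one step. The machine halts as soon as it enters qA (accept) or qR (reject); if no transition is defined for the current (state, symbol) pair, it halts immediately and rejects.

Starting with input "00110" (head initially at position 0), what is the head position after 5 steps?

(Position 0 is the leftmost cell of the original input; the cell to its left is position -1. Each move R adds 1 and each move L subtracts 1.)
Step 0: [even]00110 (head at position 0)
Step 1: δ(even, 0) = (even, 0, R)  ⊢  0[even]0110 (head at position 1)
Step 2: δ(even, 0) = (even, 0, R)  ⊢  00[even]110 (head at position 2)
Step 3: δ(even, 1) = (odd, 1, R)  ⊢  001[odd]10 (head at position 3)
Step 4: δ(odd, 1) = (even, 1, R)  ⊢  0011[even]0 (head at position 4)
Step 5: δ(even, 0) = (even, 0, R)  ⊢  00110[even]□ (head at position 5)
Head position after 5 steps: 5

Final answer: Position 5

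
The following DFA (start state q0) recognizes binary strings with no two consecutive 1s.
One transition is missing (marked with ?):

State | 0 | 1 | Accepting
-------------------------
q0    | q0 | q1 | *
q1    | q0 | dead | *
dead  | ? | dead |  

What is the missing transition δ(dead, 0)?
dead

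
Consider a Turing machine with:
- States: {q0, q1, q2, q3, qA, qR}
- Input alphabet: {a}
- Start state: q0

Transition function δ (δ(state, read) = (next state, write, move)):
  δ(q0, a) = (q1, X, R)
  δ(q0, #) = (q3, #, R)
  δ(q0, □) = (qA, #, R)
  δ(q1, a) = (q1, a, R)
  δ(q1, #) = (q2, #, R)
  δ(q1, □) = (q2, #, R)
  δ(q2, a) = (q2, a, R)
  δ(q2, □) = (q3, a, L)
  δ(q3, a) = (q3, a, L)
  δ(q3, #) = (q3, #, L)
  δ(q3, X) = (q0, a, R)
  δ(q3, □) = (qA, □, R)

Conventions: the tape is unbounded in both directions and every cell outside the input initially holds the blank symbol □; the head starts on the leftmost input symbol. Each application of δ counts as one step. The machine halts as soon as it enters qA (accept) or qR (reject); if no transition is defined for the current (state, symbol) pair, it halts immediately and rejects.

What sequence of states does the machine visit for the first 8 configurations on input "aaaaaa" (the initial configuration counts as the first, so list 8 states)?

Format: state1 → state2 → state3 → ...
Step 0: [q0]aaaaaa (head at position 0)
Step 1: δ(q0, a) = (q1, X, R)  ⊢  X[q1]aaaaa (head at position 1)
Step 2: δ(q1, a) = (q1, a, R)  ⊢  Xa[q1]aaaa (head at position 2)
Step 3: δ(q1, a) = (q1, a, R)  ⊢  Xaa[q1]aaa (head at position 3)
Step 4: δ(q1, a) = (q1, a, R)  ⊢  Xaaa[q1]aa (head at position 4)
Step 5: δ(q1, a) = (q1, a, R)  ⊢  Xaaaa[q1]a (head at position 5)
Step 6: δ(q1, a) = (q1, a, R)  ⊢  Xaaaaa[q1]□ (head at position 6)
Step 7: δ(q1, □) = (q2, #, R)  ⊢  Xaaaaa#[q2]□ (head at position 7)
Reading off the states of these 8 configurations: q0 → q1 → q1 → q1 → q1 → q1 → q1 → q2

Final answer: q0 → q1 → q1 → q1 → q1 → q1 → q1 → q2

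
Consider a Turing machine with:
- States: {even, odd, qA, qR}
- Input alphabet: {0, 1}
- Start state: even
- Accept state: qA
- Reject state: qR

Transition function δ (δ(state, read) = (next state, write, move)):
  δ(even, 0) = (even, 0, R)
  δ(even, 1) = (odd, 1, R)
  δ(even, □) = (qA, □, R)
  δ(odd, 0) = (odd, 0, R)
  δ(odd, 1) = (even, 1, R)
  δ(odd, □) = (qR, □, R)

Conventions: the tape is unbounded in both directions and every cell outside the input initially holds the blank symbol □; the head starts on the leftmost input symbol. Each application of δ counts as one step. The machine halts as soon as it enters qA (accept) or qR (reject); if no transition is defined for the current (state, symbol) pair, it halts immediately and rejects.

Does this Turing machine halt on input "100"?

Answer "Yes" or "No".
Step 0: [even]100 (head at position 0)
Step 1: δ(even, 1) = (odd, 1, R)  ⊢  1[odd]00 (head at position 1)
Step 2: δ(odd, 0) = (odd, 0, R)  ⊢  10[odd]0 (head at position 2)
Step 3: δ(odd, 0) = (odd, 0, R)  ⊢  100[odd]□ (head at position 3)
Step 4: δ(odd, □) = (qR, □, R)  ⊢  100□[qR]□ (head at position 4)
The machine is in qR, so it halts and rejects.
It halts after 4 steps.

Final answer: Yes - halts after 4 steps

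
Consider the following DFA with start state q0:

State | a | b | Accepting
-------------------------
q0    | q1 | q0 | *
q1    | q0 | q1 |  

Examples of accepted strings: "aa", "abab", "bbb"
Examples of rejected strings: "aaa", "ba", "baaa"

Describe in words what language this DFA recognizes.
strings over {a,b} with an even number of a's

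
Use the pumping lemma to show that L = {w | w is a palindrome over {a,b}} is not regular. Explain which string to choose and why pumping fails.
Language: L = {w | w is a palindrome over {a,b}} (strings that read the same forwards and backwards)
Step 1: Assume for contradiction that L is regular, with pumping length p.
Step 2: Choose s = a^p b a^p. Then s ∈ L (it reads the same forwards and backwards) and |s| ≥ p.
Step 3: Consider any decomposition s = xyz with |xy| ≤ p and |y| > 0. Since |xy| ≤ p and the first p symbols of s are all a's, y = a^k for some k with 1 ≤ k ≤ p.
Step 4: Pumping up (i = 2): xy²z = a^(p+k) b a^p. Its reverse is a^p b a^(p+k) ≠ a^(p+k) b a^p (the single b is no longer in the middle), so xy²z is not a palindrome and xy²z ∉ L.
This contradicts the pumping lemma, so L is not regular.

Final answer: Choose s = a^p b a^p. Since |xy| ≤ p, y = a^k with k ≥ 1. Then xy²z = a^(p+k) b a^p is not a palindrome, so ∉ L.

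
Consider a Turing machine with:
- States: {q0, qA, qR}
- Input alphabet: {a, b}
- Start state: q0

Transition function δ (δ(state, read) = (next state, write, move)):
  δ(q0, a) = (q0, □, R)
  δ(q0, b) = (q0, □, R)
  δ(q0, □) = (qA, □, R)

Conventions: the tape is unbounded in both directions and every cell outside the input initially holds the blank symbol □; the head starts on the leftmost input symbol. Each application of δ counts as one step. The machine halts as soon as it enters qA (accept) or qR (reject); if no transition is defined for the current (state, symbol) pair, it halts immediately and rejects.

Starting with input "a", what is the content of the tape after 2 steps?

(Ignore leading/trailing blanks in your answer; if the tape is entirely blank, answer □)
Step 0: [q0]a (head at position 0)
Step 1: δ(q0, a) = (q0, □, R)  ⊢  □[q0]□ (head at position 1)
Step 2: δ(q0, □) = (qA, □, R)  ⊢  □□[qA]□ (head at position 2)
Tape after 2 steps (ignoring surrounding blanks): □

Final answer: Tape: □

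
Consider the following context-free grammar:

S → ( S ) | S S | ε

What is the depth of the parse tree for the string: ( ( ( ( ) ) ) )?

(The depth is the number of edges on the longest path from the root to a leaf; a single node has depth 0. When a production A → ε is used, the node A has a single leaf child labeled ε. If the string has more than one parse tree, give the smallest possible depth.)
The string is 4 nested pairs. The shallowest parse tree applies S → ( S ) 4 times (one node per nested pair, each a child of the previous) and then S → ε in the middle.
S nodes at depths 0..4, ε leaf at depth 5; parentheses leaves are at depths 1..4.
(Using S → S S with an S → ε child anywhere only adds levels, so it cannot give a shallower tree.)
Depth = 5.

Final answer: 5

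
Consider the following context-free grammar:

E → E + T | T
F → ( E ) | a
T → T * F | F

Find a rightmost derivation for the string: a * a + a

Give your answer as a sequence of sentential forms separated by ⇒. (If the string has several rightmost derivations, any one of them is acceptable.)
Start with E.
Step 1: the rightmost non-terminal is E; apply E → E + T:  E + T
Step 2: the rightmost non-terminal is T; apply T → F:  E + F
Step 3: the rightmost non-terminal is F; apply F → a:  E + a
Step 4: the rightmost non-terminal is E; apply E → T:  T + a
Step 5: the rightmost non-terminal is T; apply T → T * F:  T * F + a
Step 6: the rightmost non-terminal is F; apply F → a:  T * a + a
Step 7: the rightmost non-terminal is T; apply T → F:  F * a + a
Step 8: the rightmost non-terminal is F; apply F → a:  a * a + a

Final answer: E ⇒ E + T ⇒ E + F ⇒ E + a ⇒ T + a ⇒ T * F + a ⇒ T * a + a ⇒ F * a + a ⇒ a * a + a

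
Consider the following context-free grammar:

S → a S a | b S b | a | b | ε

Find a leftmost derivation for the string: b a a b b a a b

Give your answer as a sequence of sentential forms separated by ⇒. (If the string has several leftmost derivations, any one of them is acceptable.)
Start with S.
Step 1: the leftmost non-terminal is S; apply S → b S b:  b S b
Step 2: the leftmost non-terminal is S; apply S → a S a:  b a S a b
Step 3: the leftmost non-terminal is S; apply S → a S a:  b a a S a a b
Step 4: the leftmost non-terminal is S; apply S → b S b:  b a a b S b a a b
Step 5: the leftmost non-terminal is S; apply S → ε:  b a a b b a a b

Final answer: S ⇒ b S b ⇒ b a S a b ⇒ b a a S a a b ⇒ b a a b S b a a b ⇒ b a a b b a a b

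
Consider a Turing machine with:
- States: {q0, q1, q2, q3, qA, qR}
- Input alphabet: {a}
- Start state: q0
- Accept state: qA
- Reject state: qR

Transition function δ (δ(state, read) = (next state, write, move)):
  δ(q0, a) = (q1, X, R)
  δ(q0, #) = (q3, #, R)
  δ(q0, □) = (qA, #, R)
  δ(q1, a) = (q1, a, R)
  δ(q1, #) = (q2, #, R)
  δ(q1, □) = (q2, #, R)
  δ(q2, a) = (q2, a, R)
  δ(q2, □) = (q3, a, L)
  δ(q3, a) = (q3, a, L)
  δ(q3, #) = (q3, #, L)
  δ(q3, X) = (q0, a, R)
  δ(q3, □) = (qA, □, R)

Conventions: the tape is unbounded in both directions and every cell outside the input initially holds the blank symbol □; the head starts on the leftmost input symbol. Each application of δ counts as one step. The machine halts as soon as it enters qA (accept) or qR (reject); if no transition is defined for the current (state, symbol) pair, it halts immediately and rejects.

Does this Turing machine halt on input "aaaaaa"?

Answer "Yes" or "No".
Trace (configuration after each step, as tape_left[state]tape_right with head position):
Step 0: [q0]aaaaaa (head at position 0)
Step 1: X[q1]aaaaa (head 1)
Step 2: Xa[q1]aaaa (head 2)
Step 3: Xaa[q1]aaa (head 3)
Step 4: Xaaa[q1]aa (head 4)
Step 5: Xaaaa[q1]a (head 5)
Step 6: Xaaaaa[q1]□ (head 6)
Step 7: Xaaaaa#[q2]□ (head 7)
Step 8: Xaaaaa[q3]#a (head 6)
Step 9: Xaaaa[q3]a#a (head 5)
Step 10: Xaaa[q3]aa#a (head 4)
Step 11: Xaa[q3]aaa#a (head 3)
Step 12: Xa[q3]aaaa#a (head 2)
Step 13: X[q3]aaaaa#a (head 1)
Step 14: [q3]Xaaaaa#a (head 0)
Step 15: a[q0]aaaaa#a (head 1)
Step 16: aX[q1]aaaa#a (head 2)
Step 17: aXa[q1]aaa#a (head 3)
Step 18: aXaa[q1]aa#a (head 4)
Step 19: aXaaa[q1]a#a (head 5)
Step 20: aXaaaa[q1]#a (head 6)
Step 21: aXaaaa#[q2]a (head 7)
Step 22: aXaaaa#a[q2]□ (head 8)
Step 23: aXaaaa#[q3]aa (head 7)
Step 24: aXaaaa[q3]#aa (head 6)
Step 25: aXaaa[q3]a#aa (head 5)
Step 26: aXaa[q3]aa#aa (head 4)
Step 27: aXa[q3]aaa#aa (head 3)
Step 28: aX[q3]aaaa#aa (head 2)
Step 29: a[q3]Xaaaa#aa (head 1)
Step 30: aa[q0]aaaa#aa (head 2)
Step 31: aaX[q1]aaa#aa (head 3)
Step 32: aaXa[q1]aa#aa (head 4)
Step 33: aaXaa[q1]a#aa (head 5)
Step 34: aaXaaa[q1]#aa (head 6)
Step 35: aaXaaa#[q2]aa (head 7)
Step 36: aaXaaa#a[q2]a (head 8)
Step 37: aaXaaa#aa[q2]□ (head 9)
Step 38: aaXaaa#a[q3]aa (head 8)
Step 39: aaXaaa#[q3]aaa (head 7)
Step 40: aaXaaa[q3]#aaa (head 6)
Step 41: aaXaa[q3]a#aaa (head 5)
Step 42: aaXa[q3]aa#aaa (head 4)
Step 43: aaX[q3]aaa#aaa (head 3)
Step 44: aa[q3]Xaaa#aaa (head 2)
Step 45: aaa[q0]aaa#aaa (head 3)
Step 46: aaaX[q1]aa#aaa (head 4)
Step 47: aaaXa[q1]a#aaa (head 5)
Step 48: aaaXaa[q1]#aaa (head 6)
Step 49: aaaXaa#[q2]aaa (head 7)
Step 50: aaaXaa#a[q2]aa (head 8)
Step 51: aaaXaa#aa[q2]a (head 9)
Step 52: aaaXaa#aaa[q2]□ (head 10)
Step 53: aaaXaa#aa[q3]aa (head 9)
Step 54: aaaXaa#a[q3]aaa (head 8)
Step 55: aaaXaa#[q3]aaaa (head 7)
Step 56: aaaXaa[q3]#aaaa (head 6)
Step 57: aaaXa[q3]a#aaaa (head 5)
Step 58: aaaX[q3]aa#aaaa (head 4)
Step 59: aaa[q3]Xaa#aaaa (head 3)
Step 60: aaaa[q0]aa#aaaa (head 4)
Step 61: aaaaX[q1]a#aaaa (head 5)
Step 62: aaaaXa[q1]#aaaa (head 6)
Step 63: aaaaXa#[q2]aaaa (head 7)
Step 64: aaaaXa#a[q2]aaa (head 8)
Step 65: aaaaXa#aa[q2]aa (head 9)
Step 66: aaaaXa#aaa[q2]a (head 10)
Step 67: aaaaXa#aaaa[q2]□ (head 11)
Step 68: aaaaXa#aaa[q3]aa (head 10)
Step 69: aaaaXa#aa[q3]aaa (head 9)
Step 70: aaaaXa#a[q3]aaaa (head 8)
Step 71: aaaaXa#[q3]aaaaa (head 7)
Step 72: aaaaXa[q3]#aaaaa (head 6)
Step 73: aaaaX[q3]a#aaaaa (head 5)
Step 74: aaaa[q3]Xa#aaaaa (head 4)
Step 75: aaaaa[q0]a#aaaaa (head 5)
Step 76: aaaaaX[q1]#aaaaa (head 6)
Step 77: aaaaaX#[q2]aaaaa (head 7)
Step 78: aaaaaX#a[q2]aaaa (head 8)
Step 79: aaaaaX#aa[q2]aaa (head 9)
Step 80: aaaaaX#aaa[q2]aa (head 10)
Step 81: aaaaaX#aaaa[q2]a (head 11)
Step 82: aaaaaX#aaaaa[q2]□ (head 12)
Step 83: aaaaaX#aaaa[q3]aa (head 11)
Step 84: aaaaaX#aaa[q3]aaa (head 10)
Step 85: aaaaaX#aa[q3]aaaa (head 9)
Step 86: aaaaaX#a[q3]aaaaa (head 8)
Step 87: aaaaaX#[q3]aaaaaa (head 7)
Step 88: aaaaaX[q3]#aaaaaa (head 6)
Step 89: aaaaa[q3]X#aaaaaa (head 5)
Step 90: aaaaaa[q0]#aaaaaa (head 6)
Step 91: aaaaaa#[q3]aaaaaa (head 7)
Step 92: aaaaaa[q3]#aaaaaa (head 6)
Step 93: aaaaa[q3]a#aaaaaa (head 5)
Step 94: aaaa[q3]aa#aaaaaa (head 4)
Step 95: aaa[q3]aaa#aaaaaa (head 3)
Step 96: aa[q3]aaaa#aaaaaa (head 2)
Step 97: a[q3]aaaaa#aaaaaa (head 1)
Step 98: [q3]aaaaaa#aaaaaa (head 0)
Step 99: [q3]□aaaaaa#aaaaaa (head -1)
Step 100: □[qA]aaaaaa#aaaaaa (head 0)
The machine is in qA, so it halts and accepts.
It halts after 100 steps.

Final answer: Yes - halts after 100 steps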